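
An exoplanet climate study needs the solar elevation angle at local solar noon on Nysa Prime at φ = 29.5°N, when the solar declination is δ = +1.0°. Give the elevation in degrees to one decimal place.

At local noon the hour angle is zero, so the zenith angle equals |φ − δ| = |+29.5° − (+1.000°)| = 28.500°.
Elevation = 90° − 28.500° = 61.5°.

61.5°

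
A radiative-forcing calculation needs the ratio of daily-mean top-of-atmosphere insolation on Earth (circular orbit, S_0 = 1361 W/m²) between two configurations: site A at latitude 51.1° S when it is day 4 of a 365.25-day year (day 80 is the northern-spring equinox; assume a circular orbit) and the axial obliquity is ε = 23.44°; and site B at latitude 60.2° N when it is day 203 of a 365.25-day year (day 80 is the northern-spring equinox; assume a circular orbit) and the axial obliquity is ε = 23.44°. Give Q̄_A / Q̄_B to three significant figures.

Q̄_A / Q̄_B ≈ 1.10

— Configuration A (ϕ=-51.1°):
Solar longitude: L_s = 360° × (4 − 80)/365.25 = -74.908°, i.e. -74.908° + 360° = 285.092°.
sin δ = sin 23.44° × sin 285.092° = -0.38407, so δ = -22.586°.
cos h₀ = −tan(-51.1°) tan(-22.586°) = -0.5155, h₀ = 2.1124 rad.
Bracket: h₀ sin ϕ sin δ + cos ϕ cos δ sin h₀ = 2.1124×-0.77824×-0.38407 + 0.62796×0.92330×0.85688 = 0.631393 + 0.496815 = 1.128208.
Q̄ = (S_0/π) × [bracket] = (1361/π) × 1.128208 = 488.76 W/m².
— Configuration B (ϕ=+60.2°):
Solar longitude: L_s = 360° × (203 − 80)/365.25 = 121.232°.
sin δ = sin 23.44° × sin 121.232° = 0.34014, so δ = +19.885°.
cos h₀ = −tan(+60.2°) tan(+19.885°) = -0.6316, h₀ = 2.2544 rad.
Bracket: h₀ sin ϕ sin δ + cos ϕ cos δ sin h₀ = 2.2544×0.86777×0.34014 + 0.49697×0.94038×0.77532 = 0.665416 + 0.362339 = 1.027755.
Q̄ = (S_0/π) × [bracket] = (1361/π) × 1.027755 = 445.24 W/m².
Ratio Q̄_A / Q̄_B = 488.76 / 445.24 = 1.098.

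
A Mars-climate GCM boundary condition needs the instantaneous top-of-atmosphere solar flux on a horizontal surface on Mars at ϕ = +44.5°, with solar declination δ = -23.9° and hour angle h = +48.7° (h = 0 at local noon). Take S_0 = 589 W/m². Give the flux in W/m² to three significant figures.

86.2 W/m²

cos θ_z = sin ϕ sin δ + cos ϕ cos δ cos h = -0.283967 + 0.430382 = 0.146415.
Flux = S_0 · cos θ_z = 589 × 0.146415 = 86.24 W/m².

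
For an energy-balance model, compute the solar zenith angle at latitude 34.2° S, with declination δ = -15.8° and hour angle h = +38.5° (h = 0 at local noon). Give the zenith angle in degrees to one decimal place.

θ_z = 39.1°

cos θ_z = sin ϕ sin δ + cos ϕ cos δ cos h = 0.153044 + 0.622824 = 0.775868.
θ_z = arccos(0.775868) = 39.1°.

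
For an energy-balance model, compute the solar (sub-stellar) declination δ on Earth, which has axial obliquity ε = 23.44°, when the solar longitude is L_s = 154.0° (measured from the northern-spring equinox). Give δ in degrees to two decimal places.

sin δ = sin ε · sin L_s = sin 23.44° × sin 154.0° = 0.174379.
δ = arcsin(0.174379) = +10.04°.

δ = +10.04°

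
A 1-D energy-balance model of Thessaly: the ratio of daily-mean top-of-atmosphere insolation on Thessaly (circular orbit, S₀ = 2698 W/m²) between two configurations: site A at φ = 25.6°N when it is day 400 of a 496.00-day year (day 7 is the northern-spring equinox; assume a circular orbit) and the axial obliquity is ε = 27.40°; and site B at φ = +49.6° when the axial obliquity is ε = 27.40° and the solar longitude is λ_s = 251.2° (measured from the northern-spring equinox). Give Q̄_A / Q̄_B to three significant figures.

— Configuration A (φ=+25.6°):
Solar longitude: λ_s = 360° × (400 − 7)/496.00 = 285.242°.
sin δ = sin 27.40° × sin 285.242° = -0.44401, so δ = -26.360°.
cos H₀ = −tan(+25.6°) tan(-26.360°) = 0.2374, H₀ = 1.3311 rad.
Bracket: H₀ sin φ sin δ + cos φ cos δ sin H₀ = 1.3311×0.43209×-0.44401 + 0.90183×0.89602×0.97141 = -0.255375 + 0.784955 = 0.529580.
Q̄ = (S₀/π) × [bracket] = (2698/π) × 0.529580 = 454.80 W/m².
— Configuration B (φ=+49.6°):
Solar declination: sin δ = sin ε · sin λ_s = sin 27.40° × sin 251.2° = -0.43565, so δ = -25.827°.
cos H₀ = −tan(+49.6°) tan(-25.827°) = 0.5687, H₀ = 0.9659 rad.
Bracket: H₀ sin φ sin δ + cos φ cos δ sin H₀ = 0.9659×0.76154×-0.43565 + 0.64812×0.90012×0.82255 = -0.320452 + 0.479864 = 0.159412.
Q̄ = (S₀/π) × [bracket] = (2698/π) × 0.159412 = 136.90 W/m².
Ratio Q̄_A / Q̄_B = 454.80 / 136.90 = 3.322.

Q̄_A / Q̄_B ≈ 3.32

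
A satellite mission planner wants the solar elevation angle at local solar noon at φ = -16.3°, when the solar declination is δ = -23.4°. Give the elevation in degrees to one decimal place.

82.9°

At local noon the hour angle is zero, so the zenith angle equals |φ − δ| = |-16.3° − (-23.400°)| = 7.100°.
Elevation = 90° − 7.100° = 82.9°.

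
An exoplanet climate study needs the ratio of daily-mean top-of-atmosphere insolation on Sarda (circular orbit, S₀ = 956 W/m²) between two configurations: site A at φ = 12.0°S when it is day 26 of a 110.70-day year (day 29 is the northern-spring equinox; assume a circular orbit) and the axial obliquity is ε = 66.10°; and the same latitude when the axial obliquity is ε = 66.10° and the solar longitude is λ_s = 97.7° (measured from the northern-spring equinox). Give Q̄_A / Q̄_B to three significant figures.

Q̄_A / Q̄_B ≈ 6.29

— Configuration A (φ=-12.0°):
Solar longitude: λ_s = 360° × (26 − 29)/110.70 = -9.756°, i.e. -9.756° + 360° = 350.244°.
sin δ = sin 66.10° × sin 350.244° = -0.15492, so δ = -8.912°.
cos H₀ = −tan(-12.0°) tan(-8.912°) = -0.0333, H₀ = 1.6041 rad.
Bracket: H₀ sin φ sin δ + cos φ cos δ sin H₀ = 1.6041×-0.20791×-0.15492 + 0.97815×0.98793×0.99944 = 0.051667 + 0.965803 = 1.017470.
Q̄ = (S₀/π) × [bracket] = (956/π) × 1.017470 = 309.62 W/m².
— Configuration B (φ=-12.0°):
Solar declination: sin δ = sin ε · sin λ_s = sin 66.10° × sin 97.7° = 0.90601, so δ = +64.960°.
cos H₀ = −tan(-12.0°) tan(+64.960°) = 0.4550, H₀ = 1.0984 rad.
Bracket: H₀ sin φ sin δ + cos φ cos δ sin H₀ = 1.0984×-0.20791×0.90601 + 0.97815×0.42326×0.89049 = -0.206904 + 0.368673 = 0.161769.
Q̄ = (S₀/π) × [bracket] = (956/π) × 0.161769 = 49.227 W/m².
Ratio Q̄_A / Q̄_B = 309.62 / 49.227 = 6.290.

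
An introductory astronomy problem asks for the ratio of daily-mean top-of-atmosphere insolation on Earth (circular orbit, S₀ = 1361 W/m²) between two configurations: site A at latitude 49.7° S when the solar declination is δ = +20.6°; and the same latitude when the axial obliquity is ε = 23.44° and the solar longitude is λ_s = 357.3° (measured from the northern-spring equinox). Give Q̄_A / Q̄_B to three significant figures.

Q̄_A / Q̄_B ≈ 0.365

— Configuration A (φ=-49.7°):
cos H₀ = −tan(-49.7°) tan(+20.600°) = 0.4432, H₀ = 1.1116 rad.
Bracket: H₀ sin φ sin δ + cos φ cos δ sin H₀ = 1.1116×-0.76267×0.35184 + 0.64679×0.93606×0.89641 = -0.298284 + 0.542717 = 0.244433.
Q̄ = (S₀/π) × [bracket] = (1361/π) × 0.244433 = 105.89 W/m².
— Configuration B (φ=-49.7°):
Solar declination: sin δ = sin ε · sin λ_s = sin 23.44° × sin 357.3° = -0.01874, so δ = -1.074°.
cos H₀ = −tan(-49.7°) tan(-1.074°) = -0.0221, H₀ = 1.5929 rad.
Bracket: H₀ sin φ sin δ + cos φ cos δ sin H₀ = 1.5929×-0.76267×-0.01874 + 0.64679×0.99982×0.99976 = 0.022766 + 0.646518 = 0.669284.
Q̄ = (S₀/π) × [bracket] = (1361/π) × 0.669284 = 289.95 W/m².
Ratio Q̄_A / Q̄_B = 105.89 / 289.95 = 0.3652.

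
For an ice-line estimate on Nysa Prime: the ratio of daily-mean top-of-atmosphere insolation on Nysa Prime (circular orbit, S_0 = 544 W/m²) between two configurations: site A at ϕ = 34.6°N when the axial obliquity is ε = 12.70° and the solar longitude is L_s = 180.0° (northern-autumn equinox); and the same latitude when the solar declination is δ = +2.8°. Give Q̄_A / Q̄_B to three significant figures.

— Configuration A (ϕ=+34.6°):
Solar declination: sin δ = sin ε · sin L_s = sin 12.70° × sin 180.0° = 0.00000, so δ = +0.000°.
cos h₀ = −tan(+34.6°) tan(+0.000°) = -0.0000, h₀ = 1.5708 rad.
Bracket: h₀ sin ϕ sin δ + cos ϕ cos δ sin h₀ = 1.5708×0.56784×0.00000 + 0.82314×1.00000×1.00000 = 0.000000 + 0.823140 = 0.823140.
Q̄ = (S_0/π) × [bracket] = (544/π) × 0.823140 = 142.54 W/m².
— Configuration B (ϕ=+34.6°):
cos h₀ = −tan(+34.6°) tan(+2.800°) = -0.0337, h₀ = 1.6045 rad.
Bracket: h₀ sin ϕ sin δ + cos ϕ cos δ sin h₀ = 1.6045×0.56784×0.04885 + 0.82314×0.99881×0.99943 = 0.044507 + 0.821692 = 0.866199.
Q̄ = (S_0/π) × [bracket] = (544/π) × 0.866199 = 149.99 W/m².
Ratio Q̄_A / Q̄_B = 142.54 / 149.99 = 0.9503.

Q̄_A / Q̄_B ≈ 0.950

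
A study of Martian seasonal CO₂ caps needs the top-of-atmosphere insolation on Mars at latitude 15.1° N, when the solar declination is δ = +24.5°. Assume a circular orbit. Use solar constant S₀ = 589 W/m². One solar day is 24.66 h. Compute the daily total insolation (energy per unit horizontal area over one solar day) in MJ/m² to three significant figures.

17.6 MJ/m²

cos H₀ = −tan(+15.1°) tan(+24.500°) = -0.1230, H₀ = 1.6941 rad.
Bracket: H₀ sin φ sin δ + cos φ cos δ sin H₀ = 1.6941×0.26050×0.41469 + 0.96547×0.90996×0.99241 = 0.183008 + 0.871871 = 1.054879.
Q̄ = (S₀/π) × [bracket] = (589/π) × 1.054879 = 197.77 W/m².
Daily total = Q̄ × 24.66 h × 3600 s/h = 197.77 × 24.66 × 3600 / 10⁶ = 17.56 MJ/m².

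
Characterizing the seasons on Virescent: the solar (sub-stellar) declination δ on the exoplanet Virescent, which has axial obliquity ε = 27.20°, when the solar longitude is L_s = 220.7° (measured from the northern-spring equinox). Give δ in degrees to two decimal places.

sin δ = sin ε · sin L_s = sin 27.20° × sin 220.7° = -0.298073.
δ = arcsin(-0.298073) = -17.34°.

δ = -17.34°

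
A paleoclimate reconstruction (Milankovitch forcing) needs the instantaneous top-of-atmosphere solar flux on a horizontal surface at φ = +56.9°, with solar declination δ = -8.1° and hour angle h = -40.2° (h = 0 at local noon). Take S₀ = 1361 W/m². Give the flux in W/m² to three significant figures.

cos θ_z = sin φ sin δ + cos φ cos δ cos h = -0.118036 + 0.412949 = 0.294913.
Flux = S₀ · cos θ_z = 1361 × 0.294913 = 401.4 W/m².

401 W/m²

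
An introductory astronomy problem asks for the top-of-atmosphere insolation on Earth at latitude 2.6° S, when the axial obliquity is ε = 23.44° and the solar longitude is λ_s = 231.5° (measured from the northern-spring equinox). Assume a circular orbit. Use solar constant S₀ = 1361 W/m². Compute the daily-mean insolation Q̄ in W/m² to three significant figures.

Q̄ ≈ 421 W/m²

Solar declination: sin δ = sin ε · sin λ_s = sin 23.44° × sin 231.5° = -0.31131, so δ = -18.138°.
cos H₀ = −tan(-2.6°) tan(-18.138°) = -0.0149, H₀ = 1.5857 rad.
Bracket: H₀ sin φ sin δ + cos φ cos δ sin H₀ = 1.5857×-0.04536×-0.31131 + 0.99897×0.95031×0.99989 = 0.022392 + 0.949227 = 0.971619.
Q̄ = (S₀/π) × [bracket] = (1361/π) × 0.971619 = 420.9 W/m².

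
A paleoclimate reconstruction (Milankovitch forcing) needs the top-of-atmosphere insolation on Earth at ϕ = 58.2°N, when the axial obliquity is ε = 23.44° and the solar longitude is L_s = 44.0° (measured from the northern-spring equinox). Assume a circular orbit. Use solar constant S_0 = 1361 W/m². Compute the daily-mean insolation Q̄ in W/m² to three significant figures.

Q̄ ≈ 403 W/m²

Solar declination: sin δ = sin ε · sin L_s = sin 23.44° × sin 44.0° = 0.27633, so δ = +16.041°.
cos h₀ = −tan(+58.2°) tan(+16.041°) = -0.4637, h₀ = 2.0530 rad.
Bracket: h₀ sin ϕ sin δ + cos ϕ cos δ sin h₀ = 2.0530×0.84989×0.27633 + 0.52696×0.96106×0.88598 = 0.482147 + 0.448696 = 0.930843.
Q̄ = (S_0/π) × [bracket] = (1361/π) × 0.930843 = 403.3 W/m².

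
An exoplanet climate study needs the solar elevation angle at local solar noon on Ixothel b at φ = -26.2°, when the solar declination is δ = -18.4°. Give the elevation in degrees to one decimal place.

82.2°

At local noon the hour angle is zero, so the zenith angle equals |φ − δ| = |-26.2° − (-18.400°)| = 7.800°.
Elevation = 90° − 7.800° = 82.2°.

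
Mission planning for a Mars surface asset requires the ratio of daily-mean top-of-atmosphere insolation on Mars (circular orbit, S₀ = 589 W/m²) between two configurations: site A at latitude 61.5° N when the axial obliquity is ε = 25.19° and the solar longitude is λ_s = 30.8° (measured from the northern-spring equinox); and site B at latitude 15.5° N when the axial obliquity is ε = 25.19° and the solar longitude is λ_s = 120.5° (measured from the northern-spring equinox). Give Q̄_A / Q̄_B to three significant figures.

Q̄_A / Q̄_B ≈ 0.764

— Configuration A (φ=+61.5°):
Solar declination: sin δ = sin ε · sin λ_s = sin 25.19° × sin 30.8° = 0.21794, so δ = +12.588°.
cos H₀ = −tan(+61.5°) tan(+12.588°) = -0.4113, H₀ = 1.9946 rad.
Bracket: H₀ sin φ sin δ + cos φ cos δ sin H₀ = 1.9946×0.87882×0.21794 + 0.47716×0.97596×0.91151 = 0.382026 + 0.424480 = 0.806506.
Q̄ = (S₀/π) × [bracket] = (589/π) × 0.806506 = 151.21 W/m².
— Configuration B (φ=+15.5°):
Solar declination: sin δ = sin ε · sin λ_s = sin 25.19° × sin 120.5° = 0.36673, so δ = +21.514°.
cos H₀ = −tan(+15.5°) tan(+21.514°) = -0.1093, H₀ = 1.6803 rad.
Bracket: H₀ sin φ sin δ + cos φ cos δ sin H₀ = 1.6803×0.26724×0.36673 + 0.96363×0.93033×0.99401 = 0.164678 + 0.891124 = 1.055802.
Q̄ = (S₀/π) × [bracket] = (589/π) × 1.055802 = 197.95 W/m².
Ratio Q̄_A / Q̄_B = 151.21 / 197.95 = 0.7639.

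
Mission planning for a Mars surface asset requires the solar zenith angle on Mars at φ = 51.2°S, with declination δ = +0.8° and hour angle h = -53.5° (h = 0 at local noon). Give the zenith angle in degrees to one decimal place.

θ_z = 68.8°

cos θ_z = sin φ sin δ + cos φ cos δ cos h = -0.010881 + 0.372682 = 0.361801.
θ_z = arccos(0.361801) = 68.8°.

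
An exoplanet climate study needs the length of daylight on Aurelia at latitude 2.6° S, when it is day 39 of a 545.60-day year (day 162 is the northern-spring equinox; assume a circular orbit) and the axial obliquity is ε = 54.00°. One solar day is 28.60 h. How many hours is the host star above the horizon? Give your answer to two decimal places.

14.85 h

Solar longitude: λ_s = 360° × (39 − 162)/545.60 = -81.158°, i.e. -81.158° + 360° = 278.842°.
sin δ = sin 54.00° × sin 278.842° = -0.79940, so δ = -53.073°.
cos H₀ = −tan φ · tan δ = −tan(-2.6°) × tan(-53.073°) = -0.0604, so H₀ = 1.6313 rad = 93.46°.
Daylight = 2H₀/(2π) × 28.60 h = (1.6313/π) × 28.60 = 14.85 h.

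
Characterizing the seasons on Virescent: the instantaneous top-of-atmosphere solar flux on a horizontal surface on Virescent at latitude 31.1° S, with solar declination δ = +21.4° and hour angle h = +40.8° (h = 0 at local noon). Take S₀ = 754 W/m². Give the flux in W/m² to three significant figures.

cos θ_z = sin φ sin δ + cos φ cos δ cos h = -0.188471 + 0.603501 = 0.415030.
Flux = S₀ · cos θ_z = 754 × 0.415030 = 312.9 W/m².

313 W/m²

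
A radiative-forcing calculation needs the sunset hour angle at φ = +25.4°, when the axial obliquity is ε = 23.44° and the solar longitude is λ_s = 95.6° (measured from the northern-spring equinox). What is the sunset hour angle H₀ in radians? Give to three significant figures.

Solar declination: sin δ = sin ε · sin λ_s = sin 23.44° × sin 95.6° = 0.39589, so δ = +23.321°.
cos H₀ = −tan φ · tan δ = −tan(+25.4°) × tan(+23.321°) = -0.2047, so H₀ = 1.7770 rad = 101.81°.

H₀ = 1.78 rad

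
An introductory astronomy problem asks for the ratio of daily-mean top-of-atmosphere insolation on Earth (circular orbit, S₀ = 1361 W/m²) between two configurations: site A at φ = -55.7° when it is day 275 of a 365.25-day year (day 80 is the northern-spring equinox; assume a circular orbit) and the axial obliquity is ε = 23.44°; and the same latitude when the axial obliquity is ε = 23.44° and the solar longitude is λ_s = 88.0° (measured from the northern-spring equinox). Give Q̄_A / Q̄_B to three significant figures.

— Configuration A (φ=-55.7°):
Solar longitude: λ_s = 360° × (275 − 80)/365.25 = 192.197°.
sin δ = sin 23.44° × sin 192.197° = -0.08404, so δ = -4.821°.
cos H₀ = −tan(-55.7°) tan(-4.821°) = -0.1236, H₀ = 1.6948 rad.
Bracket: H₀ sin φ sin δ + cos φ cos δ sin H₀ = 1.6948×-0.82610×-0.08404 + 0.56353×0.99646×0.99233 = 0.117662 + 0.557228 = 0.674890.
Q̄ = (S₀/π) × [bracket] = (1361/π) × 0.674890 = 292.38 W/m².
— Configuration B (φ=-55.7°):
Solar declination: sin δ = sin ε · sin λ_s = sin 23.44° × sin 88.0° = 0.39755, so δ = +23.425°.
cos H₀ = −tan(-55.7°) tan(+23.425°) = 0.6351, H₀ = 0.8826 rad.
Bracket: H₀ sin φ sin δ + cos φ cos δ sin H₀ = 0.8826×-0.82610×0.39755 + 0.56353×0.91758×0.77241 = -0.289860 + 0.399401 = 0.109541.
Q̄ = (S₀/π) × [bracket] = (1361/π) × 0.109541 = 47.455 W/m².
Ratio Q̄_A / Q̄_B = 292.38 / 47.455 = 6.161.

Q̄_A / Q̄_B ≈ 6.16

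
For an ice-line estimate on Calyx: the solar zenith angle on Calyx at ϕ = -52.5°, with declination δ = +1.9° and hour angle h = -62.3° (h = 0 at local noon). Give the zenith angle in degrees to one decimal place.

θ_z = 75.1°

cos θ_z = sin ϕ sin δ + cos ϕ cos δ cos h = -0.026304 + 0.282822 = 0.256518.
θ_z = arccos(0.256518) = 75.1°.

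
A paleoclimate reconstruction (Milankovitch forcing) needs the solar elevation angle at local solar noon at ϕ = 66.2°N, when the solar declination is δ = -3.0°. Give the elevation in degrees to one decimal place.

At local noon the hour angle is zero, so the zenith angle equals |ϕ − δ| = |+66.2° − (-3.000°)| = 69.200°.
Elevation = 90° − 69.200° = 20.8°.

20.8°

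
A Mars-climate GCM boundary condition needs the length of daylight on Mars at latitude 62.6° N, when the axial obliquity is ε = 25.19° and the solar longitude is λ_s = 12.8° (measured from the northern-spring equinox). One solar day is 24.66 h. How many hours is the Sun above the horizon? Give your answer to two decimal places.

Solar declination: sin δ = sin ε · sin λ_s = sin 25.19° × sin 12.8° = 0.09430, so δ = +5.411°.
cos H₀ = −tan φ · tan δ = −tan(+62.6°) × tan(+5.411°) = -0.1827, so H₀ = 1.7546 rad = 100.53°.
Daylight = 2H₀/(2π) × 24.66 h = (1.7546/π) × 24.66 = 13.77 h.

13.77 h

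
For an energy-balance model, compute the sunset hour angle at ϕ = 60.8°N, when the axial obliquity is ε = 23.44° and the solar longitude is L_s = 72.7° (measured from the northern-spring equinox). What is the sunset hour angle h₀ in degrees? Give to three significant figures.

h₀ = 137°

Solar declination: sin δ = sin ε · sin L_s = sin 23.44° × sin 72.7° = 0.37979, so δ = +22.321°.
cos h₀ = −tan ϕ · tan δ = −tan(+60.8°) × tan(+22.321°) = -0.7346, so h₀ = 2.3959 rad = 137.27°.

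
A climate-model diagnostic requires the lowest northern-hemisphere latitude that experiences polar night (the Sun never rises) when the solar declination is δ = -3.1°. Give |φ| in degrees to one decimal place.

Polar night requires cos H₀ = −tan φ tan δ ≥ 1, i.e. tan φ tan δ ≤ −1.
The boundary is |tan φ| · |tan δ| = 1, so |φ| = 90° − |δ| = 90° − 3.1° = 86.9° in the northern hemisphere.

|φ| = 86.9°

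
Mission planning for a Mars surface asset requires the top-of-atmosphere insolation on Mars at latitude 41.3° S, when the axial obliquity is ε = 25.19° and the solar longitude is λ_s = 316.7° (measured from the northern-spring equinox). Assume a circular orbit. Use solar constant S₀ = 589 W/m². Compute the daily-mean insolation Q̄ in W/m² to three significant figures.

Solar declination: sin δ = sin ε · sin λ_s = sin 25.19° × sin 316.7° = -0.29190, so δ = -16.972°.
cos H₀ = −tan(-41.3°) tan(-16.972°) = -0.2681, H₀ = 1.8422 rad.
Bracket: H₀ sin φ sin δ + cos φ cos δ sin H₀ = 1.8422×-0.66000×-0.29190 + 0.75126×0.95645×0.96339 = 0.354907 + 0.692237 = 1.047144.
Q̄ = (S₀/π) × [bracket] = (589/π) × 1.047144 = 196.3 W/m².

Q̄ ≈ 196 W/m²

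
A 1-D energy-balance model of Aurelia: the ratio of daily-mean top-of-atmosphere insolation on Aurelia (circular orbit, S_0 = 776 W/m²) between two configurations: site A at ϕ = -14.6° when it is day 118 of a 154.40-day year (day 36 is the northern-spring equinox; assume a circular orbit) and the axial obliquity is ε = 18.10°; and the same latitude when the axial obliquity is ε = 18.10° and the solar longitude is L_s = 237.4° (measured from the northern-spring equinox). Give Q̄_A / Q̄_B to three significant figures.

Q̄_A / Q̄_B ≈ 0.952

— Configuration A (ϕ=-14.6°):
Solar longitude: L_s = 360° × (118 − 36)/154.40 = 191.192°.
sin δ = sin 18.10° × sin 191.192° = -0.06030, so δ = -3.457°.
cos h₀ = −tan(-14.6°) tan(-3.457°) = -0.0157, h₀ = 1.5865 rad.
Bracket: h₀ sin ϕ sin δ + cos ϕ cos δ sin h₀ = 1.5865×-0.25207×-0.06030 + 0.96771×0.99818×0.99988 = 0.024115 + 0.965833 = 0.989948.
Q̄ = (S_0/π) × [bracket] = (776/π) × 0.989948 = 244.53 W/m².
— Configuration B (ϕ=-14.6°):
Solar declination: sin δ = sin ε · sin L_s = sin 18.10° × sin 237.4° = -0.26173, so δ = -15.173°.
cos h₀ = −tan(-14.6°) tan(-15.173°) = -0.0706, h₀ = 1.6415 rad.
Bracket: h₀ sin ϕ sin δ + cos ϕ cos δ sin h₀ = 1.6415×-0.25207×-0.26173 + 0.96771×0.96514×0.99750 = 0.108297 + 0.931641 = 1.039938.
Q̄ = (S_0/π) × [bracket] = (776/π) × 1.039938 = 256.87 W/m².
Ratio Q̄_A / Q̄_B = 244.53 / 256.87 = 0.9520.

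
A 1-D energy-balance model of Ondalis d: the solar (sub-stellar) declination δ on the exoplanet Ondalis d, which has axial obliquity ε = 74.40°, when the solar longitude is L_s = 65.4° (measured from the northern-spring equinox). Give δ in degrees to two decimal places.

δ = +61.13°

sin δ = sin ε · sin L_s = sin 74.40° × sin 65.4° = 0.875742.
δ = arcsin(0.875742) = +61.13°.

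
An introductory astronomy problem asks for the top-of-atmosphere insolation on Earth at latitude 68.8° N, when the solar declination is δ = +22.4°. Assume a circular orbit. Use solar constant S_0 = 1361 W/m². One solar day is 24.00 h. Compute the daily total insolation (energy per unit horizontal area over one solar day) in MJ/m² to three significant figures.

41.8 MJ/m²

cos h₀ = −tan(+68.8°) tan(+22.400°) = -1.0626 ≤ −1 ⇒ polar day, h₀ = π.
Bracket: h₀ sin ϕ sin δ + cos ϕ cos δ sin h₀ = 3.1416×0.93232×0.38107 + 0.36162×0.92455×0.00000 = 1.116145 + 0.000000 = 1.116145.
Q̄ = (S_0/π) × [bracket] = (1361/π) × 1.116145 = 483.54 W/m².
Daily total = Q̄ × 24.00 h × 3600 s/h = 483.54 × 24.00 × 3600 / 10⁶ = 41.78 MJ/m².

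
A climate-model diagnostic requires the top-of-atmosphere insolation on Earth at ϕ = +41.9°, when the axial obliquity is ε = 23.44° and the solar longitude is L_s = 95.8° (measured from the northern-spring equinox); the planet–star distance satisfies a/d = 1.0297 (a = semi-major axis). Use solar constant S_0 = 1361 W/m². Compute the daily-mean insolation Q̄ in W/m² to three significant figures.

Solar declination: sin δ = sin ε · sin L_s = sin 23.44° × sin 95.8° = 0.39575, so δ = +23.313°.
cos h₀ = −tan(+41.9°) tan(+23.313°) = -0.3867, h₀ = 1.9678 rad.
Bracket: h₀ sin ϕ sin δ + cos ϕ cos δ sin h₀ = 1.9678×0.66783×0.39575 + 0.74431×0.91836×0.92222 = 0.520077 + 0.630378 = 1.150455.
Inverse-square distance factor (a/d)² = 1.0297² = 1.060282.
Q̄ = (S_0/π) × 1.060282 × [bracket] = (1361/π) × 1.060282 × 1.150455 = 528.4 W/m².

Q̄ ≈ 528 W/m²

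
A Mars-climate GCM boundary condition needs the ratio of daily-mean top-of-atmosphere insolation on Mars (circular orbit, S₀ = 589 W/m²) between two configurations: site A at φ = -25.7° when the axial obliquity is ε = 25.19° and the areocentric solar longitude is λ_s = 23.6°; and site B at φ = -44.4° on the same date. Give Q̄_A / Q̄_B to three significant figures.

— Configuration A (φ=-25.7°):
sin δ = sin 25.19° × sin 23.6° = 0.17040, so δ = +9.811°.
cos H₀ = −tan(-25.7°) tan(+9.811°) = 0.0832, H₀ = 1.4875 rad.
Bracket: H₀ sin φ sin δ + cos φ cos δ sin H₀ = 1.4875×-0.43366×0.17040 + 0.90108×0.98538×0.99653 = -0.109920 + 0.884825 = 0.774905.
Q̄ = (S₀/π) × [bracket] = (589/π) × 0.774905 = 145.28 W/m².
— Configuration B (φ=-44.4°):
cos H₀ = −tan(-44.4°) tan(+9.811°) = 0.1693, H₀ = 1.4006 rad.
Bracket: H₀ sin φ sin δ + cos φ cos δ sin H₀ = 1.4006×-0.69966×0.17040 + 0.71447×0.98538×0.98556 = -0.166982 + 0.693858 = 0.526876.
Q̄ = (S₀/π) × [bracket] = (589/π) × 0.526876 = 98.781 W/m².
Ratio Q̄_A / Q̄_B = 145.28 / 98.781 = 1.471.

Q̄_A / Q̄_B ≈ 1.47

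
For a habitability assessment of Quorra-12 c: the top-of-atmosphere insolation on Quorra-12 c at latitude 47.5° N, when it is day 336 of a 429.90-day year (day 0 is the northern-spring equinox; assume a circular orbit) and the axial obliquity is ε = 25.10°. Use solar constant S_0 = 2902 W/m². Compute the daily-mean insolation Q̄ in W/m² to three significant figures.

Solar longitude: L_s = 360° × (336 − 0)/429.90 = 281.368°.
sin δ = sin 25.10° × sin 281.368° = -0.41588, so δ = -24.575°.
cos h₀ = −tan(+47.5°) tan(-24.575°) = 0.4991, h₀ = 1.0483 rad.
Bracket: h₀ sin ϕ sin δ + cos ϕ cos δ sin h₀ = 1.0483×0.73728×-0.41588 + 0.67559×0.90942×0.86657 = -0.321430 + 0.532416 = 0.210986.
Q̄ = (S_0/π) × [bracket] = (2902/π) × 0.210986 = 194.9 W/m².

Q̄ ≈ 195 W/m²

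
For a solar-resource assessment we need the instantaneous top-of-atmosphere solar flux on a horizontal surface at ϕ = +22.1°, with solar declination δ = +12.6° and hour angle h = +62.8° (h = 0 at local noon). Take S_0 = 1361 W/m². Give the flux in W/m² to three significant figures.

cos θ_z = sin ϕ sin δ + cos ϕ cos δ cos h = 0.082071 + 0.413315 = 0.495386.
Flux = S_0 · cos θ_z = 1361 × 0.495386 = 674.2 W/m².

674 W/m²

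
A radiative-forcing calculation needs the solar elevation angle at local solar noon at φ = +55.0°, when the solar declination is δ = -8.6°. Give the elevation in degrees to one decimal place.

At local noon the hour angle is zero, so the zenith angle equals |φ − δ| = |+55.0° − (-8.600°)| = 63.600°.
Elevation = 90° − 63.600° = 26.4°.

26.4°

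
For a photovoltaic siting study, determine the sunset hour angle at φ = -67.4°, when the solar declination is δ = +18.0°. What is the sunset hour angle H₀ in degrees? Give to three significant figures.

H₀ = 38.7°

cos H₀ = −tan φ · tan δ = −tan(-67.4°) × tan(+18.000°) = 0.7806, so H₀ = 0.6752 rad = 38.69°.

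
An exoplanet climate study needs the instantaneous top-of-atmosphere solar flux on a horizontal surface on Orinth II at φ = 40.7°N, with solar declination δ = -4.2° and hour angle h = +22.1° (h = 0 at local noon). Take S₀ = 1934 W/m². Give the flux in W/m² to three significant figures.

1.26e+03 W/m²

cos θ_z = sin φ sin δ + cos φ cos δ cos h = -0.047759 + 0.700547 = 0.652788.
Flux = S₀ · cos θ_z = 1934 × 0.652788 = 1262 W/m².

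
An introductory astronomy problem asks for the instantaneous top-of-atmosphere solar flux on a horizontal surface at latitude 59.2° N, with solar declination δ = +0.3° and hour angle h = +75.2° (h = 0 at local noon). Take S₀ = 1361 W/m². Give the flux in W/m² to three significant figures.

cos θ_z = sin φ sin δ + cos φ cos δ cos h = 0.004497 + 0.130797 = 0.135294.
Flux = S₀ · cos θ_z = 1361 × 0.135294 = 184.1 W/m².

184 W/m²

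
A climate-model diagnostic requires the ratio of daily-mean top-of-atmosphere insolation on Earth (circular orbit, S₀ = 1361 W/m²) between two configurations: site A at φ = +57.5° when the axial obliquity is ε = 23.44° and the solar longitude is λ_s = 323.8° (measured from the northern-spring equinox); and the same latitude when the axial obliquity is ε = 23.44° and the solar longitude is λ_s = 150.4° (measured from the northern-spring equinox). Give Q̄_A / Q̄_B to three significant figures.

Q̄_A / Q̄_B ≈ 0.306

— Configuration A (φ=+57.5°):
Solar declination: sin δ = sin ε · sin λ_s = sin 23.44° × sin 323.8° = -0.23494, so δ = -13.588°.
cos H₀ = −tan(+57.5°) tan(-13.588°) = 0.3794, H₀ = 1.1817 rad.
Bracket: H₀ sin φ sin δ + cos φ cos δ sin H₀ = 1.1817×0.84339×-0.23494 + 0.53730×0.97201×0.92523 = -0.234149 + 0.483212 = 0.249063.
Q̄ = (S₀/π) × [bracket] = (1361/π) × 0.249063 = 107.90 W/m².
— Configuration B (φ=+57.5°):
Solar declination: sin δ = sin ε · sin λ_s = sin 23.44° × sin 150.4° = 0.19648, so δ = +11.331°.
cos H₀ = −tan(+57.5°) tan(+11.331°) = -0.3146, H₀ = 1.8908 rad.
Bracket: H₀ sin φ sin δ + cos φ cos δ sin H₀ = 1.8908×0.84339×0.19648 + 0.53730×0.98051×0.94924 = 0.313323 + 0.500086 = 0.813409.
Q̄ = (S₀/π) × [bracket] = (1361/π) × 0.813409 = 352.38 W/m².
Ratio Q̄_A / Q̄_B = 107.90 / 352.38 = 0.3062.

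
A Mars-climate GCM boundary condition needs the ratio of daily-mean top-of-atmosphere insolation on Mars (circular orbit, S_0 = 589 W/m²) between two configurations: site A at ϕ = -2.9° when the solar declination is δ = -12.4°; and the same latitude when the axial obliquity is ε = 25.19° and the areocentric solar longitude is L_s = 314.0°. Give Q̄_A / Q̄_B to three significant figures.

— Configuration A (ϕ=-2.9°):
cos h₀ = −tan(-2.9°) tan(-12.400°) = -0.0111, h₀ = 1.5819 rad.
Bracket: h₀ sin ϕ sin δ + cos ϕ cos δ sin h₀ = 1.5819×-0.05059×-0.21474 + 0.99872×0.97667×0.99994 = 0.017185 + 0.975361 = 0.992546.
Q̄ = (S_0/π) × [bracket] = (589/π) × 0.992546 = 186.09 W/m².
— Configuration B (ϕ=-2.9°):
sin δ = sin 25.19° × sin 314.0° = -0.30617, so δ = -17.828°.
cos h₀ = −tan(-2.9°) tan(-17.828°) = -0.0163, h₀ = 1.5871 rad.
Bracket: h₀ sin ϕ sin δ + cos ϕ cos δ sin h₀ = 1.5871×-0.05059×-0.30617 + 0.99872×0.95198×0.99987 = 0.024583 + 0.950638 = 0.975221.
Q̄ = (S_0/π) × [bracket] = (589/π) × 0.975221 = 182.84 W/m².
Ratio Q̄_A / Q̄_B = 186.09 / 182.84 = 1.018.

Q̄_A / Q̄_B ≈ 1.02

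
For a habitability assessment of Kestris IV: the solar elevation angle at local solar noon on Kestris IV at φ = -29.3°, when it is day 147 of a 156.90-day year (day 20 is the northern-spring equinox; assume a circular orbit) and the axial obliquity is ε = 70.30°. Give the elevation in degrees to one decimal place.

Solar longitude: λ_s = 360° × (147 − 20)/156.90 = 291.396°.
sin δ = sin 70.30° × sin 291.396° = -0.87659, so δ = -61.233°.
At local noon the hour angle is zero, so the zenith angle equals |φ − δ| = |-29.3° − (-61.233°)| = 31.933°.
Elevation = 90° − 31.933° = 58.1°.

58.1°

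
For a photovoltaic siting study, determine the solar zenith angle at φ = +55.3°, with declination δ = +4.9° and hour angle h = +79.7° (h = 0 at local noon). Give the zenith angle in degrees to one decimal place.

cos θ_z = sin φ sin δ + cos φ cos δ cos h = 0.070225 + 0.101416 = 0.171641.
θ_z = arccos(0.171641) = 80.1°.

θ_z = 80.1°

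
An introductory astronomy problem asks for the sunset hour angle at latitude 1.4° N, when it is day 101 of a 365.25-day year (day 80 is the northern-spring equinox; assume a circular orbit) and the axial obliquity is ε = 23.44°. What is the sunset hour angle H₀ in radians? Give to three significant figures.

Solar longitude: λ_s = 360° × (101 − 80)/365.25 = 20.698°.
sin δ = sin 23.44° × sin 20.698° = 0.14060, so δ = +8.082°.
cos H₀ = −tan φ · tan δ = −tan(+1.4°) × tan(+8.082°) = -0.0035, so H₀ = 1.5743 rad = 90.20°.

H₀ = 1.57 rad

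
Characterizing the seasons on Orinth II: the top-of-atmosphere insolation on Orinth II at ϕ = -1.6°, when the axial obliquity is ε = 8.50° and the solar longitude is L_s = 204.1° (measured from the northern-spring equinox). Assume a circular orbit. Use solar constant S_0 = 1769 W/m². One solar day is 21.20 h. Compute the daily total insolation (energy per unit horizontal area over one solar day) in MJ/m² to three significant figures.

43.0 MJ/m²

Solar declination: sin δ = sin ε · sin L_s = sin 8.50° × sin 204.1° = -0.06036, so δ = -3.460°.
cos h₀ = −tan(-1.6°) tan(-3.460°) = -0.0017, h₀ = 1.5725 rad.
Bracket: h₀ sin ϕ sin δ + cos ϕ cos δ sin h₀ = 1.5725×-0.02792×-0.06036 + 0.99961×0.99818×1.00000 = 0.002650 + 0.997791 = 1.000441.
Q̄ = (S_0/π) × [bracket] = (1769/π) × 1.000441 = 563.34 W/m².
Daily total = Q̄ × 21.20 h × 3600 s/h = 563.34 × 21.20 × 3600 / 10⁶ = 42.99 MJ/m².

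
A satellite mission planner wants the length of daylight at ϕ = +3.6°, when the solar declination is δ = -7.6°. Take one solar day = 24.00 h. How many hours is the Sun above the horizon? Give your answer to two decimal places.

cos h₀ = −tan ϕ · tan δ = −tan(+3.6°) × tan(-7.600°) = 0.0084, so h₀ = 1.5624 rad = 89.52°.
Daylight = 2h₀/(2π) × 24.00 h = (1.5624/π) × 24.00 = 11.94 h.

11.94 h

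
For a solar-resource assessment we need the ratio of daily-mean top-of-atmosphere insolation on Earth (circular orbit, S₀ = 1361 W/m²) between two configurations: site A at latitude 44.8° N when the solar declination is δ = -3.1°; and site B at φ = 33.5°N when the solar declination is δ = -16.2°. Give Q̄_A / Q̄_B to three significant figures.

Q̄_A / Q̄_B ≈ 1.13

— Configuration A (φ=+44.8°):
cos H₀ = −tan(+44.8°) tan(-3.100°) = 0.0538, H₀ = 1.5170 rad.
Bracket: H₀ sin φ sin δ + cos φ cos δ sin H₀ = 1.5170×0.70463×-0.05408 + 0.70957×0.99854×0.99855 = -0.057807 + 0.707507 = 0.649700.
Q̄ = (S₀/π) × [bracket] = (1361/π) × 0.649700 = 281.46 W/m².
— Configuration B (φ=+33.5°):
cos H₀ = −tan(+33.5°) tan(-16.200°) = 0.1923, H₀ = 1.3773 rad.
Bracket: H₀ sin φ sin δ + cos φ cos δ sin H₀ = 1.3773×0.55194×-0.27899 + 0.83389×0.96029×0.98134 = -0.212085 + 0.785834 = 0.573749.
Q̄ = (S₀/π) × [bracket] = (1361/π) × 0.573749 = 248.56 W/m².
Ratio Q̄_A / Q̄_B = 281.46 / 248.56 = 1.132.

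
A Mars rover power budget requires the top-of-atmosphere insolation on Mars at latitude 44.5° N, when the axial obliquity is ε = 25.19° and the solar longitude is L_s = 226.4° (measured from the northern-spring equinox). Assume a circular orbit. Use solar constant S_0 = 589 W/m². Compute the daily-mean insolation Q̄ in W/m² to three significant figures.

Solar declination: sin δ = sin ε · sin L_s = sin 25.19° × sin 226.4° = -0.30822, so δ = -17.952°.
cos h₀ = −tan(+44.5°) tan(-17.952°) = 0.3184, h₀ = 1.2468 rad.
Bracket: h₀ sin ϕ sin δ + cos ϕ cos δ sin h₀ = 1.2468×0.70091×-0.30822 + 0.71325×0.95131×0.94796 = -0.269352 + 0.643212 = 0.373860.
Q̄ = (S_0/π) × [bracket] = (589/π) × 0.373860 = 70.09 W/m².

Q̄ ≈ 70.1 W/m²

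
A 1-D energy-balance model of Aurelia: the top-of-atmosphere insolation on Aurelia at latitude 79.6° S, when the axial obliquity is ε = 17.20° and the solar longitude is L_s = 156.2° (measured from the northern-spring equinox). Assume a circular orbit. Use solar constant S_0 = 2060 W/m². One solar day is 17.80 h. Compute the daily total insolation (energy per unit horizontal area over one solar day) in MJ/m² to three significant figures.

1.47 MJ/m²

Solar declination: sin δ = sin ε · sin L_s = sin 17.20° × sin 156.2° = 0.11933, so δ = +6.854°.
cos h₀ = −tan(-79.6°) tan(+6.854°) = 0.6549, h₀ = 0.8568 rad.
Bracket: h₀ sin ϕ sin δ + cos ϕ cos δ sin h₀ = 0.8568×-0.98357×0.11933 + 0.18052×0.99285×0.75574 = -0.100562 + 0.135451 = 0.034889.
Q̄ = (S_0/π) × [bracket] = (2060/π) × 0.034889 = 22.877 W/m².
Daily total = Q̄ × 17.80 h × 3600 s/h = 22.877 × 17.80 × 3600 / 10⁶ = 1.466 MJ/m².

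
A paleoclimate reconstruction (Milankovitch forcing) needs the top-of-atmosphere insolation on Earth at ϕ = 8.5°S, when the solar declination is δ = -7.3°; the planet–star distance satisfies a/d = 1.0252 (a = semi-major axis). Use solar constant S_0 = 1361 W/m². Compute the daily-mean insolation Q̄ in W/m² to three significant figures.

Q̄ ≈ 460 W/m²

cos h₀ = −tan(-8.5°) tan(-7.300°) = -0.0191, h₀ = 1.5899 rad.
Bracket: h₀ sin ϕ sin δ + cos ϕ cos δ sin h₀ = 1.5899×-0.14781×-0.12706 + 0.98902×0.99189×0.99982 = 0.029859 + 0.980822 = 1.010681.
Inverse-square distance factor (a/d)² = 1.0252² = 1.051035.
Q̄ = (S_0/π) × 1.051035 × [bracket] = (1361/π) × 1.051035 × 1.010681 = 460.2 W/m².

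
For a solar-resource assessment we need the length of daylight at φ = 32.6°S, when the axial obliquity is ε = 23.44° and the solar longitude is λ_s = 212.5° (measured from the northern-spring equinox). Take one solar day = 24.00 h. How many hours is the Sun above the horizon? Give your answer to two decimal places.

Solar declination: sin δ = sin ε · sin λ_s = sin 23.44° × sin 212.5° = -0.21373, so δ = -12.341°.
cos H₀ = −tan φ · tan δ = −tan(-32.6°) × tan(-12.341°) = -0.1399, so H₀ = 1.7112 rad = 98.04°.
Daylight = 2H₀/(2π) × 24.00 h = (1.7112/π) × 24.00 = 13.07 h.

13.07 h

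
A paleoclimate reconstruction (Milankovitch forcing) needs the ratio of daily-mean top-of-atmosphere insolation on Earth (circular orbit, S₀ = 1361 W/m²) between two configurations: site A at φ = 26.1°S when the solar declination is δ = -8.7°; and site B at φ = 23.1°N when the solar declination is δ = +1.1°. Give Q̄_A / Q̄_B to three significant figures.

Q̄_A / Q̄_B ≈ 1.07

— Configuration A (φ=-26.1°):
cos H₀ = −tan(-26.1°) tan(-8.700°) = -0.0750, H₀ = 1.6458 rad.
Bracket: H₀ sin φ sin δ + cos φ cos δ sin H₀ = 1.6458×-0.43994×-0.15126 + 0.89803×0.98849×0.99719 = 0.109520 + 0.885199 = 0.994719.
Q̄ = (S₀/π) × [bracket] = (1361/π) × 0.994719 = 430.93 W/m².
— Configuration B (φ=+23.1°):
cos H₀ = −tan(+23.1°) tan(+1.100°) = -0.0082, H₀ = 1.5790 rad.
Bracket: H₀ sin φ sin δ + cos φ cos δ sin H₀ = 1.5790×0.39234×0.01920 + 0.91982×0.99982×0.99997 = 0.011894 + 0.919627 = 0.931521.
Q̄ = (S₀/π) × [bracket] = (1361/π) × 0.931521 = 403.55 W/m².
Ratio Q̄_A / Q̄_B = 430.93 / 403.55 = 1.068.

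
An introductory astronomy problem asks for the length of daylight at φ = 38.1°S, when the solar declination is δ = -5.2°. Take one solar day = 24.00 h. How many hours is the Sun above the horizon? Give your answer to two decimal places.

12.55 h

cos H₀ = −tan φ · tan δ = −tan(-38.1°) × tan(-5.200°) = -0.0714, so H₀ = 1.6422 rad = 94.09°.
Daylight = 2H₀/(2π) × 24.00 h = (1.6422/π) × 24.00 = 12.55 h.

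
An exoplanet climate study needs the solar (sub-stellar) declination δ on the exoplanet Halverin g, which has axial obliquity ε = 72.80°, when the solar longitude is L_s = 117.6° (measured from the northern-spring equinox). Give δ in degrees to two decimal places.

δ = +57.84°

sin δ = sin ε · sin L_s = sin 72.80° × sin 117.6° = 0.846571.
δ = arcsin(0.846571) = +57.84°.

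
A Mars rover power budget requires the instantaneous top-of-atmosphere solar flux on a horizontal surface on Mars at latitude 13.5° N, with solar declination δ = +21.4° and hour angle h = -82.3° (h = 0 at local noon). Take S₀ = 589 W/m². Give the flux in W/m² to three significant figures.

122 W/m²

cos θ_z = sin φ sin δ + cos φ cos δ cos h = 0.085179 + 0.121302 = 0.206481.
Flux = S₀ · cos θ_z = 589 × 0.206481 = 121.6 W/m².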